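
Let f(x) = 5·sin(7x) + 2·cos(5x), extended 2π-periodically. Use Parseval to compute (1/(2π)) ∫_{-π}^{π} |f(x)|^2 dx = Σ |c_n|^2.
Σ |c_n|^2 = 29/2

Expand |f|^2 and use orthogonality of {sin(nx), cos(mx)} on [-π, π]:
  ∫_{-π}^{π} sin(nx)^2 dx = π, ∫ cos(mx)^2 dx = π, and cross terms integrate to 0.
So ∫_{-π}^{π} f(x)^2 dx = 5^2 · π + 2^2 · π = (25 + 4)π.
Divide by 2π: (25 + 4)/2 = 29/2.
By Parseval, this equals Σ |c_n|^2.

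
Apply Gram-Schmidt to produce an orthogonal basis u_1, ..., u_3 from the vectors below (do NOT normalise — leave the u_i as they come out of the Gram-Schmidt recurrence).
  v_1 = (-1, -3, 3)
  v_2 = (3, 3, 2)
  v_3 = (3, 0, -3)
Orthogonal basis:
  u_1 = (-1, -3, 3)
  u_2 = (51/19, 39/19, 56/19)
  u_3 = (945/382, -693/382, -189/191)

Apply the Gram-Schmidt recurrence
  u_1 = v_1
  u_i = v_i − Σ_{j<i} ((v_i · u_j) / (u_j · u_j)) · u_j.

Step by step this gives:
  u_1 = (-1, -3, 3)
  u_2 = (51/19, 39/19, 56/19)
  u_3 = (945/382, -693/382, -189/191)

Orthogonality check:
  u_2 · u_1 = 0 (should be 0)
  u_3 · u_1 = 0 (should be 0)
  u_3 · u_2 = 0 (should be 0)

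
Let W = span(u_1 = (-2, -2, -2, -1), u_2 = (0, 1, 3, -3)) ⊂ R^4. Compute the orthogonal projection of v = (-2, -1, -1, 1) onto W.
proj_W(v) = (-98/111, -42/37, -182/111, 35/111)

Set up U = [u_1 | ... | u_2] ∈ R^(4×2). The projector onto W = col(U) is P = U (U^T U)^(-1) U^T.
Compute U^T U =
  [13, -5]
  [-5, 19],
and U^T v = (7, -7).
Solve U^T U · c = U^T v for the coefficients: c = (49/111, -28/111). The projection is proj_W(v) = U c.
Check: (v - proj_W(v)) · u_1 = 0  (should be 0).
Check: (v - proj_W(v)) · u_2 = 0  (should be 0).
Result: proj_W(v) = (-98/111, -42/37, -182/111, 35/111).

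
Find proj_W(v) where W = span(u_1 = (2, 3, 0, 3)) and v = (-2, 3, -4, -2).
proj_W(v) = (-1/11, -3/22, 0, -3/22)

Set up U = [u_1 | ... | u_1] ∈ R^(4×1). The projector onto W = col(U) is P = U (U^T U)^(-1) U^T.
Compute U^T U =
  [22],
and U^T v = (-1).
Solve U^T U · c = U^T v for the coefficients: c = (-1/22). The projection is proj_W(v) = U c.
Check: (v - proj_W(v)) · u_1 = 0  (should be 0).
Result: proj_W(v) = (-1/11, -3/22, 0, -3/22).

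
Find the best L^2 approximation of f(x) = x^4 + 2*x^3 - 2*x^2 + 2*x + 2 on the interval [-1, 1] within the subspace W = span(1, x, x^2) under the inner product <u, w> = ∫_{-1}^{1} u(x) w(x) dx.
g(x) = -8*x^2/7 + 16*x/5 + 67/35

The best approximation g ∈ W is the orthogonal projection of f onto W. Writing g = a_0 + a_1 x + a_2 x^2, the coefficients solve the normal equations G · a = b where
  G_{ij} = <φ_i, φ_j> and b_i = <f, φ_i>, with φ_0 = 1, φ_1 = x, φ_2 = x^2.
G =
  [2, 0, 2/3]
  [0, 2/3, 0]
  [2/3, 0, 2/5],
b = (46/15, 32/15, 86/105).
Solving gives a_0 = 67/35, a_1 = 16/5, a_2 = -8/7, so
  g(x) = -8*x^2/7 + 16*x/5 + 67/35.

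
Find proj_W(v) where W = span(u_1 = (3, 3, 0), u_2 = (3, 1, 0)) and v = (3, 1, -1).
proj_W(v) = (3, 1, 0)

Set up U = [u_1 | ... | u_2] ∈ R^(3×2). The projector onto W = col(U) is P = U (U^T U)^(-1) U^T.
Compute U^T U =
  [18, 12]
  [12, 10],
and U^T v = (12, 10).
Solve U^T U · c = U^T v for the coefficients: c = (0, 1). The projection is proj_W(v) = U c.
Check: (v - proj_W(v)) · u_1 = 0  (should be 0).
Check: (v - proj_W(v)) · u_2 = 0  (should be 0).
Result: proj_W(v) = (3, 1, 0).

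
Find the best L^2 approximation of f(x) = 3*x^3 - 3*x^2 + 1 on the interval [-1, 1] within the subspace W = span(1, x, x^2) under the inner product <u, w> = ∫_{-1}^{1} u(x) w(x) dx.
g(x) = -3*x^2 + 9*x/5 + 1

The best approximation g ∈ W is the orthogonal projection of f onto W. Writing g = a_0 + a_1 x + a_2 x^2, the coefficients solve the normal equations G · a = b where
  G_{ij} = <φ_i, φ_j> and b_i = <f, φ_i>, with φ_0 = 1, φ_1 = x, φ_2 = x^2.
G =
  [2, 0, 2/3]
  [0, 2/3, 0]
  [2/3, 0, 2/5],
b = (0, 6/5, -8/15).
Solving gives a_0 = 1, a_1 = 9/5, a_2 = -3, so
  g(x) = -3*x^2 + 9*x/5 + 1.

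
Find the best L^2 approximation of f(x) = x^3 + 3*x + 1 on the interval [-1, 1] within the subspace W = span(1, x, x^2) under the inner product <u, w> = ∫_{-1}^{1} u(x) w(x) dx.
g(x) = 18*x/5 + 1

The best approximation g ∈ W is the orthogonal projection of f onto W. Writing g = a_0 + a_1 x + a_2 x^2, the coefficients solve the normal equations G · a = b where
  G_{ij} = <φ_i, φ_j> and b_i = <f, φ_i>, with φ_0 = 1, φ_1 = x, φ_2 = x^2.
G =
  [2, 0, 2/3]
  [0, 2/3, 0]
  [2/3, 0, 2/5],
b = (2, 12/5, 2/3).
Solving gives a_0 = 1, a_1 = 18/5, a_2 = 0, so
  g(x) = 18*x/5 + 1.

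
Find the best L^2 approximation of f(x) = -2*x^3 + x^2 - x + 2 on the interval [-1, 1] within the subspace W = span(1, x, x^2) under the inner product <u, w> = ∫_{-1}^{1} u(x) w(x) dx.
g(x) = x^2 - 11*x/5 + 2

The best approximation g ∈ W is the orthogonal projection of f onto W. Writing g = a_0 + a_1 x + a_2 x^2, the coefficients solve the normal equations G · a = b where
  G_{ij} = <φ_i, φ_j> and b_i = <f, φ_i>, with φ_0 = 1, φ_1 = x, φ_2 = x^2.
G =
  [2, 0, 2/3]
  [0, 2/3, 0]
  [2/3, 0, 2/5],
b = (14/3, -22/15, 26/15).
Solving gives a_0 = 2, a_1 = -11/5, a_2 = 1, so
  g(x) = x^2 - 11*x/5 + 2.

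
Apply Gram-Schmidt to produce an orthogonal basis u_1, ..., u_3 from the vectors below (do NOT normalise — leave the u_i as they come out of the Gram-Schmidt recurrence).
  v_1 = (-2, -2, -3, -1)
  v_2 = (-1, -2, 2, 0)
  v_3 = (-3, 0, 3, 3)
Orthogonal basis:
  u_1 = (-2, -2, -3, -1)
  u_2 = (-1, -2, 2, 0)
  u_3 = (-8/3, 4/3, 0, 8/3)

Apply the Gram-Schmidt recurrence
  u_1 = v_1
  u_i = v_i − Σ_{j<i} ((v_i · u_j) / (u_j · u_j)) · u_j.

Step by step this gives:
  u_1 = (-2, -2, -3, -1)
  u_2 = (-1, -2, 2, 0)
  u_3 = (-8/3, 4/3, 0, 8/3)

Orthogonality check:
  u_2 · u_1 = 0 (should be 0)
  u_3 · u_1 = 0 (should be 0)
  u_3 · u_2 = 0 (should be 0)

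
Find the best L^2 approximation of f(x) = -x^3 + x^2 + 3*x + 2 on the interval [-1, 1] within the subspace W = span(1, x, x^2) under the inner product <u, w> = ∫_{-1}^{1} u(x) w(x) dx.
g(x) = x^2 + 12*x/5 + 2

The best approximation g ∈ W is the orthogonal projection of f onto W. Writing g = a_0 + a_1 x + a_2 x^2, the coefficients solve the normal equations G · a = b where
  G_{ij} = <φ_i, φ_j> and b_i = <f, φ_i>, with φ_0 = 1, φ_1 = x, φ_2 = x^2.
G =
  [2, 0, 2/3]
  [0, 2/3, 0]
  [2/3, 0, 2/5],
b = (14/3, 8/5, 26/15).
Solving gives a_0 = 2, a_1 = 12/5, a_2 = 1, so
  g(x) = x^2 + 12*x/5 + 2.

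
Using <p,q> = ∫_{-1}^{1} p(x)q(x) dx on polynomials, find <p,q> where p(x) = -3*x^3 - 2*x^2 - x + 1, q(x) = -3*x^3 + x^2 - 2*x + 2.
<p,q> = 914/105

Expand the product: p(x)·q(x) = 9*x^6 + 3*x^5 + 7*x^4 - 6*x^3 - x^2 - 4*x + 2.
∫_{-1}^{1} of each monomial x^k gives [2/(k+1) if k even, 0 if k odd]. Integrating term-by-term (or equivalently evaluating the antiderivative F(x) = 9*x^7/7 + x^6/2 + 7*x^5/5 - 3*x^4/2 - x^3/3 - 2*x^2 + 2*x at the endpoints):
  F(1) − F(−1) = 142/105 − (-772/105) = 914/105.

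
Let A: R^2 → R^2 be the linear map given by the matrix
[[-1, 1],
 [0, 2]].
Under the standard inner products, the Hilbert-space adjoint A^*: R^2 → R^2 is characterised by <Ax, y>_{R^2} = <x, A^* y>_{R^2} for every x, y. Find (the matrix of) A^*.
A^* = A^T =
[[-1, 0],
 [1, 2]]

For real matrices with standard dot products, the defining identity <Ax, y> = <x, A^* y> gives (Ax)^T y = x^T (A^*) y, i.e. x^T A^T y = x^T (A^*) y. Since this holds for all x, y, we must have A^* = A^T. Therefore
A^* =
[[-1, 0],
 [1, 2]].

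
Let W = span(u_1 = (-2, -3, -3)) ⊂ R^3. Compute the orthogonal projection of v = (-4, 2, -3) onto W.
proj_W(v) = (-1, -3/2, -3/2)

Set up U = [u_1 | ... | u_1] ∈ R^(3×1). The projector onto W = col(U) is P = U (U^T U)^(-1) U^T.
Compute U^T U =
  [22],
and U^T v = (11).
Solve U^T U · c = U^T v for the coefficients: c = (1/2). The projection is proj_W(v) = U c.
Check: (v - proj_W(v)) · u_1 = 0  (should be 0).
Result: proj_W(v) = (-1, -3/2, -3/2).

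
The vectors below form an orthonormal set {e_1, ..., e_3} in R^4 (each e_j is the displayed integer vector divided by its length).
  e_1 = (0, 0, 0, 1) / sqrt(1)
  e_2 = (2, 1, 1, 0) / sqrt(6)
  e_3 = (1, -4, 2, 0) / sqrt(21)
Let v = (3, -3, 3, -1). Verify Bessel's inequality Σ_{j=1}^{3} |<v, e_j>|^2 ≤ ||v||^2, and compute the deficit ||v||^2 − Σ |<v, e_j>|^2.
Σ |<v, e_j>|^2 = 28; ||v||^2 = 28; deficit = 0

Write each e_j = u_j / sqrt(<u_j, u_j>) where u_j is the displayed integer vector. Then <v, e_j> = <v, u_j> / sqrt(<u_j, u_j>), so |<v, e_j>|^2 = <v, u_j>^2 / <u_j, u_j>.
Coefficients: <v, e_1> = -1/sqrt(1), <v, e_2> = 6/sqrt(6), <v, e_3> = 21/sqrt(21).
Square and sum: Σ |<v, e_j>|^2 = 28.
Compute ||v||^2 = v·v = 28.
Deficit = 28 − 28 = 0 ≥ 0, confirming Bessel's inequality. (The deficit equals ||v − Σ <v,e_j> e_j||^2, the squared distance from v to span{e_j}.)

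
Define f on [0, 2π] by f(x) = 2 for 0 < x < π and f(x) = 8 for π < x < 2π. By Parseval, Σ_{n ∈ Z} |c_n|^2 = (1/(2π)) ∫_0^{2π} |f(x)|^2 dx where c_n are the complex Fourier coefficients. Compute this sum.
Σ |c_n|^2 = 34

Parseval equates the L^2 energy of f (normalised by 1/(2π)) with the ℓ^2 sum of its Fourier coefficients: (1/(2π)) ∫_0^{2π} |f|^2 = Σ |c_n|^2.
Compute the left side: (1/(2π)) [∫_0^π 2^2 dx + ∫_π^{2π} 8^2 dx] = (1/(2π)) · (4π + 64π) = (4 + 64)/2 = 34.
So Σ_{n ∈ Z} |c_n|^2 = 34.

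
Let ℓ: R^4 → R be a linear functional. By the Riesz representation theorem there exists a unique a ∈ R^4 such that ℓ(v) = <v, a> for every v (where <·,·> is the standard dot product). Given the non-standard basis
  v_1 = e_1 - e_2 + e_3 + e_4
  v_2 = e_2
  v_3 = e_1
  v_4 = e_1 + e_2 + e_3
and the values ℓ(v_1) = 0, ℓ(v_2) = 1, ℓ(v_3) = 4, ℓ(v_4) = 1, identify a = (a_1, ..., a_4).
a = (4, 1, -4, 1)

Write a = (a_1, ..., a_4) in the standard basis. For each basis vector v_i, ℓ(v_i) = <v_i, a> is a linear equation in the a_j's. Collect the n equations into a matrix system V a = ℓ, where row i of V is v_i (expressed in the standard basis). Since V is invertible (lower-triangular with 1s on the diagonal, up to permutation), solve by back-substitution:
  V =
[[1, -1, 1, 1],
 [0, 1, 0, 0],
 [1, 0, 0, 0],
 [1, 1, 1, 0]]
  V a = (0, 1, 4, 1)
Solving gives a = (4, 1, -4, 1).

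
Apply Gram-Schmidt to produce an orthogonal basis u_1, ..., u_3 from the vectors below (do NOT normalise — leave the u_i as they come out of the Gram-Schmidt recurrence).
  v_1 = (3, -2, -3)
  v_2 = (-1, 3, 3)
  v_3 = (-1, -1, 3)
Orthogonal basis:
  u_1 = (3, -2, -3)
  u_2 = (16/11, 15/11, 6/11)
  u_3 = (36/47, -72/47, 84/47)

Apply the Gram-Schmidt recurrence
  u_1 = v_1
  u_i = v_i − Σ_{j<i} ((v_i · u_j) / (u_j · u_j)) · u_j.

Step by step this gives:
  u_1 = (3, -2, -3)
  u_2 = (16/11, 15/11, 6/11)
  u_3 = (36/47, -72/47, 84/47)

Orthogonality check:
  u_2 · u_1 = 0 (should be 0)
  u_3 · u_1 = 0 (should be 0)
  u_3 · u_2 = 0 (should be 0)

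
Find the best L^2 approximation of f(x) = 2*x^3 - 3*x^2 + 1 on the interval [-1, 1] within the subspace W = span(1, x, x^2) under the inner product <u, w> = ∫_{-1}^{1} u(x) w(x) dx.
g(x) = -3*x^2 + 6*x/5 + 1

The best approximation g ∈ W is the orthogonal projection of f onto W. Writing g = a_0 + a_1 x + a_2 x^2, the coefficients solve the normal equations G · a = b where
  G_{ij} = <φ_i, φ_j> and b_i = <f, φ_i>, with φ_0 = 1, φ_1 = x, φ_2 = x^2.
G =
  [2, 0, 2/3]
  [0, 2/3, 0]
  [2/3, 0, 2/5],
b = (0, 4/5, -8/15).
Solving gives a_0 = 1, a_1 = 6/5, a_2 = -3, so
  g(x) = -3*x^2 + 6*x/5 + 1.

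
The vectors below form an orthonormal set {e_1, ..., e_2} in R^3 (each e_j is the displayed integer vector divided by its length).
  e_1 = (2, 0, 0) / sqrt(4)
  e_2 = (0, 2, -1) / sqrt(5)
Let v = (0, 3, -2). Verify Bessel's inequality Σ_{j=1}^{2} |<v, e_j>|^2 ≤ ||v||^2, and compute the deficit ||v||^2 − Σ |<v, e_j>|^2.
Σ |<v, e_j>|^2 = 64/5; ||v||^2 = 13; deficit = 1/5

Write each e_j = u_j / sqrt(<u_j, u_j>) where u_j is the displayed integer vector. Then <v, e_j> = <v, u_j> / sqrt(<u_j, u_j>), so |<v, e_j>|^2 = <v, u_j>^2 / <u_j, u_j>.
Coefficients: <v, e_1> = 0/sqrt(4), <v, e_2> = 8/sqrt(5).
Square and sum: Σ |<v, e_j>|^2 = 64/5.
Compute ||v||^2 = v·v = 13.
Deficit = 13 − 64/5 = 1/5 ≥ 0, confirming Bessel's inequality. (The deficit equals ||v − Σ <v,e_j> e_j||^2, the squared distance from v to span{e_j}.)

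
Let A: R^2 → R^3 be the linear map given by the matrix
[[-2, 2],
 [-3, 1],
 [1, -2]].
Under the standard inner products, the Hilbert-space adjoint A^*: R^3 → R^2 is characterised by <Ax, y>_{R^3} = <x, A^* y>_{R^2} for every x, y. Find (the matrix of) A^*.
A^* = A^T =
[[-2, -3, 1],
 [2, 1, -2]]

For real matrices with standard dot products, the defining identity <Ax, y> = <x, A^* y> gives (Ax)^T y = x^T (A^*) y, i.e. x^T A^T y = x^T (A^*) y. Since this holds for all x, y, we must have A^* = A^T. Therefore
A^* =
[[-2, -3, 1],
 [2, 1, -2]].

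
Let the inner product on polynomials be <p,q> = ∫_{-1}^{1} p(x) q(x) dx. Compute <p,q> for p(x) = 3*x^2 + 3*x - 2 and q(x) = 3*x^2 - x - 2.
<p,q> = 8/5

Expand the product: p(x)·q(x) = 9*x^4 + 6*x^3 - 15*x^2 - 4*x + 4.
∫_{-1}^{1} of each monomial x^k gives [2/(k+1) if k even, 0 if k odd]. Integrating term-by-term (or equivalently evaluating the antiderivative F(x) = 9*x^5/5 + 3*x^4/2 - 5*x^3 - 2*x^2 + 4*x at the endpoints):
  F(1) − F(−1) = 3/10 − (-13/10) = 8/5.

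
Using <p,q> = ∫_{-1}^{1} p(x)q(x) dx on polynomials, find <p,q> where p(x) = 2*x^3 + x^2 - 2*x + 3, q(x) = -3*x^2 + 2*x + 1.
<p,q> = -8/5

Expand the product: p(x)·q(x) = -6*x^5 + x^4 + 10*x^3 - 12*x^2 + 4*x + 3.
∫_{-1}^{1} of each monomial x^k gives [2/(k+1) if k even, 0 if k odd]. Integrating term-by-term (or equivalently evaluating the antiderivative F(x) = -x^6 + x^5/5 + 5*x^4/2 - 4*x^3 + 2*x^2 + 3*x at the endpoints):
  F(1) − F(−1) = 27/10 − (43/10) = -8/5.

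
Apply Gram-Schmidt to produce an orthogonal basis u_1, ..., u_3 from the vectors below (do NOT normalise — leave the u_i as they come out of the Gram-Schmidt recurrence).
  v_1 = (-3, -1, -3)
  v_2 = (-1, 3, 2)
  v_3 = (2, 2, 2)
Orthogonal basis:
  u_1 = (-3, -1, -3)
  u_2 = (-37/19, 51/19, 20/19)
  u_3 = (42/115, 54/115, -12/23)

Apply the Gram-Schmidt recurrence
  u_1 = v_1
  u_i = v_i − Σ_{j<i} ((v_i · u_j) / (u_j · u_j)) · u_j.

Step by step this gives:
  u_1 = (-3, -1, -3)
  u_2 = (-37/19, 51/19, 20/19)
  u_3 = (42/115, 54/115, -12/23)

Orthogonality check:
  u_2 · u_1 = 0 (should be 0)
  u_3 · u_1 = 0 (should be 0)
  u_3 · u_2 = 0 (should be 0)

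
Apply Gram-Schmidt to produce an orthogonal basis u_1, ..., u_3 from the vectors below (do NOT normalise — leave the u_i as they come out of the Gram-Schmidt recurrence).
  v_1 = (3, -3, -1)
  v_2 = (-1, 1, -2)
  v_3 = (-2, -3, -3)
Orthogonal basis:
  u_1 = (3, -3, -1)
  u_2 = (-7/19, 7/19, -42/19)
  u_3 = (-5/2, -5/2, 0)

Apply the Gram-Schmidt recurrence
  u_1 = v_1
  u_i = v_i − Σ_{j<i} ((v_i · u_j) / (u_j · u_j)) · u_j.

Step by step this gives:
  u_1 = (3, -3, -1)
  u_2 = (-7/19, 7/19, -42/19)
  u_3 = (-5/2, -5/2, 0)

Orthogonality check:
  u_2 · u_1 = 0 (should be 0)
  u_3 · u_1 = 0 (should be 0)
  u_3 · u_2 = 0 (should be 0)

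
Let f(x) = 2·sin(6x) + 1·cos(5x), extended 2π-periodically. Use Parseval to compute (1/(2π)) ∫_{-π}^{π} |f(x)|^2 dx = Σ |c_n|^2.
Σ |c_n|^2 = 5/2

Expand |f|^2 and use orthogonality of {sin(nx), cos(mx)} on [-π, π]:
  ∫_{-π}^{π} sin(nx)^2 dx = π, ∫ cos(mx)^2 dx = π, and cross terms integrate to 0.
So ∫_{-π}^{π} f(x)^2 dx = 2^2 · π + 1^2 · π = (4 + 1)π.
Divide by 2π: (4 + 1)/2 = 5/2.
By Parseval, this equals Σ |c_n|^2.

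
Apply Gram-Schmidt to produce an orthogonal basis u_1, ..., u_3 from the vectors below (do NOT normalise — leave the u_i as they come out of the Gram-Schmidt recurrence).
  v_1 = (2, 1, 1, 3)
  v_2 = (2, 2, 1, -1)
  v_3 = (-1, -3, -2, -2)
Orthogonal basis:
  u_1 = (2, 1, 1, 3)
  u_2 = (22/15, 26/15, 11/15, -9/5)
  u_3 = (99/67, -84/67, -51/67, -21/67)

Apply the Gram-Schmidt recurrence
  u_1 = v_1
  u_i = v_i − Σ_{j<i} ((v_i · u_j) / (u_j · u_j)) · u_j.

Step by step this gives:
  u_1 = (2, 1, 1, 3)
  u_2 = (22/15, 26/15, 11/15, -9/5)
  u_3 = (99/67, -84/67, -51/67, -21/67)

Orthogonality check:
  u_2 · u_1 = 0 (should be 0)
  u_3 · u_1 = 0 (should be 0)
  u_3 · u_2 = 0 (should be 0)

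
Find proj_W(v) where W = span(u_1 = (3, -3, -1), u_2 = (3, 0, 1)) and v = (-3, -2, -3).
proj_W(v) = (-22/7, -16/7, -18/7)

Set up U = [u_1 | ... | u_2] ∈ R^(3×2). The projector onto W = col(U) is P = U (U^T U)^(-1) U^T.
Compute U^T U =
  [19, 8]
  [8, 10],
and U^T v = (0, -12).
Solve U^T U · c = U^T v for the coefficients: c = (16/21, -38/21). The projection is proj_W(v) = U c.
Check: (v - proj_W(v)) · u_1 = 0  (should be 0).
Check: (v - proj_W(v)) · u_2 = 0  (should be 0).
Result: proj_W(v) = (-22/7, -16/7, -18/7).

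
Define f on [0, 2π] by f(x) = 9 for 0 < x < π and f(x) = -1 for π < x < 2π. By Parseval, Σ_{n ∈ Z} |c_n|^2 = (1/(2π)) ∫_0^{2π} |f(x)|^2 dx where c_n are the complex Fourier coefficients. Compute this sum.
Σ |c_n|^2 = 41

Parseval equates the L^2 energy of f (normalised by 1/(2π)) with the ℓ^2 sum of its Fourier coefficients: (1/(2π)) ∫_0^{2π} |f|^2 = Σ |c_n|^2.
Compute the left side: (1/(2π)) [∫_0^π 9^2 dx + ∫_π^{2π} (-1)^2 dx] = (1/(2π)) · (81π + 1π) = (81 + 1)/2 = 41.
So Σ_{n ∈ Z} |c_n|^2 = 41.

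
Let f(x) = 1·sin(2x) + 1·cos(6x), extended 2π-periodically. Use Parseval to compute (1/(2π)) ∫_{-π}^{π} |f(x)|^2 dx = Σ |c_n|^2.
Σ |c_n|^2 = 1

Expand |f|^2 and use orthogonality of {sin(nx), cos(mx)} on [-π, π]:
  ∫_{-π}^{π} sin(nx)^2 dx = π, ∫ cos(mx)^2 dx = π, and cross terms integrate to 0.
So ∫_{-π}^{π} f(x)^2 dx = 1^2 · π + 1^2 · π = (1 + 1)π.
Divide by 2π: (1 + 1)/2 = 1.
By Parseval, this equals Σ |c_n|^2.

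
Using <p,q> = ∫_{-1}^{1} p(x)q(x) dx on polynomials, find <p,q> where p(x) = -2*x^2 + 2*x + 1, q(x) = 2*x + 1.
<p,q> = 10/3

Expand the product: p(x)·q(x) = -4*x^3 + 2*x^2 + 4*x + 1.
∫_{-1}^{1} of each monomial x^k gives [2/(k+1) if k even, 0 if k odd]. Integrating term-by-term (or equivalently evaluating the antiderivative F(x) = -x^4 + 2*x^3/3 + 2*x^2 + x at the endpoints):
  F(1) − F(−1) = 8/3 − (-2/3) = 10/3.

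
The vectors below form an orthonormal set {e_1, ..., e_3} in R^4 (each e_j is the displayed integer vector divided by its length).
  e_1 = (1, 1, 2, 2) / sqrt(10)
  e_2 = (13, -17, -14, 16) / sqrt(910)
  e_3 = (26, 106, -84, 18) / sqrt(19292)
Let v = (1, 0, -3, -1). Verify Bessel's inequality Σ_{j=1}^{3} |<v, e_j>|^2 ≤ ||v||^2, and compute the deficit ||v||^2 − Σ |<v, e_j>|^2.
Σ |<v, e_j>|^2 = 534/53; ||v||^2 = 11; deficit = 49/53

Write each e_j = u_j / sqrt(<u_j, u_j>) where u_j is the displayed integer vector. Then <v, e_j> = <v, u_j> / sqrt(<u_j, u_j>), so |<v, e_j>|^2 = <v, u_j>^2 / <u_j, u_j>.
Coefficients: <v, e_1> = -7/sqrt(10), <v, e_2> = 39/sqrt(910), <v, e_3> = 260/sqrt(19292).
Square and sum: Σ |<v, e_j>|^2 = 534/53.
Compute ||v||^2 = v·v = 11.
Deficit = 11 − 534/53 = 49/53 ≥ 0, confirming Bessel's inequality. (The deficit equals ||v − Σ <v,e_j> e_j||^2, the squared distance from v to span{e_j}.)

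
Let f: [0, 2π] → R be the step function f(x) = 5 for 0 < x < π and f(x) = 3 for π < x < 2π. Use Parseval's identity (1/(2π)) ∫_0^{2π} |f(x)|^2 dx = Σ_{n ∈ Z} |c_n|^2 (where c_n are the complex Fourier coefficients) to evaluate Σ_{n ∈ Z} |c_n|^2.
Σ |c_n|^2 = 17

Parseval equates the L^2 energy of f (normalised by 1/(2π)) with the ℓ^2 sum of its Fourier coefficients: (1/(2π)) ∫_0^{2π} |f|^2 = Σ |c_n|^2.
Compute the left side: (1/(2π)) [∫_0^π 5^2 dx + ∫_π^{2π} 3^2 dx] = (1/(2π)) · (25π + 9π) = (25 + 9)/2 = 17.
So Σ_{n ∈ Z} |c_n|^2 = 17.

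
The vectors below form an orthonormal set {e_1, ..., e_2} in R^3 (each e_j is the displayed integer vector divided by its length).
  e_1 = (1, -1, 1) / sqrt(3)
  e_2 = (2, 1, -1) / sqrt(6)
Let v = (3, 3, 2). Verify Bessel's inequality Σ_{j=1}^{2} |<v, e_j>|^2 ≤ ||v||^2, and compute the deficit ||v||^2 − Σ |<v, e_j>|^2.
Σ |<v, e_j>|^2 = 19/2; ||v||^2 = 22; deficit = 25/2

Write each e_j = u_j / sqrt(<u_j, u_j>) where u_j is the displayed integer vector. Then <v, e_j> = <v, u_j> / sqrt(<u_j, u_j>), so |<v, e_j>|^2 = <v, u_j>^2 / <u_j, u_j>.
Coefficients: <v, e_1> = 2/sqrt(3), <v, e_2> = 7/sqrt(6).
Square and sum: Σ |<v, e_j>|^2 = 19/2.
Compute ||v||^2 = v·v = 22.
Deficit = 22 − 19/2 = 25/2 ≥ 0, confirming Bessel's inequality. (The deficit equals ||v − Σ <v,e_j> e_j||^2, the squared distance from v to span{e_j}.)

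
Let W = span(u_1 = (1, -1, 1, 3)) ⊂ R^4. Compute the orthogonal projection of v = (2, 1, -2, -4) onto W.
proj_W(v) = (-13/12, 13/12, -13/12, -13/4)

Set up U = [u_1 | ... | u_1] ∈ R^(4×1). The projector onto W = col(U) is P = U (U^T U)^(-1) U^T.
Compute U^T U =
  [12],
and U^T v = (-13).
Solve U^T U · c = U^T v for the coefficients: c = (-13/12). The projection is proj_W(v) = U c.
Check: (v - proj_W(v)) · u_1 = 0  (should be 0).
Result: proj_W(v) = (-13/12, 13/12, -13/12, -13/4).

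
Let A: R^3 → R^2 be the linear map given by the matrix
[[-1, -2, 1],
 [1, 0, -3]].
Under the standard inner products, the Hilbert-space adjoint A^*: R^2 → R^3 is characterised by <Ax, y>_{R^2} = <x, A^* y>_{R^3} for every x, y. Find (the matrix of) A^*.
A^* = A^T =
[[-1, 1],
 [-2, 0],
 [1, -3]]

For real matrices with standard dot products, the defining identity <Ax, y> = <x, A^* y> gives (Ax)^T y = x^T (A^*) y, i.e. x^T A^T y = x^T (A^*) y. Since this holds for all x, y, we must have A^* = A^T. Therefore
A^* =
[[-1, 1],
 [-2, 0],
 [1, -3]].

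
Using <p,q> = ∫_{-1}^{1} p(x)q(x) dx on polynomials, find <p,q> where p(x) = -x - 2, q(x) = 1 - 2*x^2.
<p,q> = -4/3

Expand the product: p(x)·q(x) = 2*x^3 + 4*x^2 - x - 2.
∫_{-1}^{1} of each monomial x^k gives [2/(k+1) if k even, 0 if k odd]. Integrating term-by-term (or equivalently evaluating the antiderivative F(x) = x^4/2 + 4*x^3/3 - x^2/2 - 2*x at the endpoints):
  F(1) − F(−1) = -2/3 − (2/3) = -4/3.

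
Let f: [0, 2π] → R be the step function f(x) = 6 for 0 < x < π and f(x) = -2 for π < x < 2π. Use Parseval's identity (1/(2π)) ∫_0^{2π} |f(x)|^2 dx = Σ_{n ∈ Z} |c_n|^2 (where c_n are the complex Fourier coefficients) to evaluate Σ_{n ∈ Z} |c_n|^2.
Σ |c_n|^2 = 20

Parseval equates the L^2 energy of f (normalised by 1/(2π)) with the ℓ^2 sum of its Fourier coefficients: (1/(2π)) ∫_0^{2π} |f|^2 = Σ |c_n|^2.
Compute the left side: (1/(2π)) [∫_0^π 6^2 dx + ∫_π^{2π} (-2)^2 dx] = (1/(2π)) · (36π + 4π) = (36 + 4)/2 = 20.
So Σ_{n ∈ Z} |c_n|^2 = 20.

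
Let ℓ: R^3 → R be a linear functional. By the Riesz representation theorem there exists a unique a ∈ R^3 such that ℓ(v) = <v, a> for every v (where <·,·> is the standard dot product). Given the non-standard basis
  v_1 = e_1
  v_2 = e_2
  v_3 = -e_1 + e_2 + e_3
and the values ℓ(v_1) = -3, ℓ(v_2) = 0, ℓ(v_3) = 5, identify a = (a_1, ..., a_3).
a = (-3, 0, 2)

Write a = (a_1, ..., a_3) in the standard basis. For each basis vector v_i, ℓ(v_i) = <v_i, a> is a linear equation in the a_j's. Collect the n equations into a matrix system V a = ℓ, where row i of V is v_i (expressed in the standard basis). Since V is invertible (lower-triangular with 1s on the diagonal, up to permutation), solve by back-substitution:
  V =
[[1, 0, 0],
 [0, 1, 0],
 [-1, 1, 1]]
  V a = (-3, 0, 5)
Solving gives a = (-3, 0, 2).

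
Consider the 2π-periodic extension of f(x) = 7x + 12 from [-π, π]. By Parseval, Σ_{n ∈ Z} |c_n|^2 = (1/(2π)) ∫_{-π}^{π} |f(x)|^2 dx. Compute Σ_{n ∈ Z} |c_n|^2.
Σ |c_n|^2 = 49π^2/3 + 144

Expand and integrate term by term over [-π, π]:
  ∫ (7x)^2 dx = 49·(2π^3/3); ∫ 2·7·(12)·x dx = 0 (odd integrand); ∫ 12^2 dx = 144·2π.
So (1/(2π)) ∫_{-π}^{π} (7x + 12)^2 dx = 49π^2/3 + 144 = 49π^2/3 + 144.
Parseval ⇒ Σ |c_n|^2 = 49π^2/3 + 144.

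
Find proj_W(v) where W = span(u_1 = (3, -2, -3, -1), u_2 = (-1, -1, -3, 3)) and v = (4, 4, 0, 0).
proj_W(v) = (188/145, -12/145, 84/145, -244/145)

Set up U = [u_1 | ... | u_2] ∈ R^(4×2). The projector onto W = col(U) is P = U (U^T U)^(-1) U^T.
Compute U^T U =
  [23, 5]
  [5, 20],
and U^T v = (4, -8).
Solve U^T U · c = U^T v for the coefficients: c = (8/29, -68/145). The projection is proj_W(v) = U c.
Check: (v - proj_W(v)) · u_1 = 0  (should be 0).
Check: (v - proj_W(v)) · u_2 = 0  (should be 0).
Result: proj_W(v) = (188/145, -12/145, 84/145, -244/145).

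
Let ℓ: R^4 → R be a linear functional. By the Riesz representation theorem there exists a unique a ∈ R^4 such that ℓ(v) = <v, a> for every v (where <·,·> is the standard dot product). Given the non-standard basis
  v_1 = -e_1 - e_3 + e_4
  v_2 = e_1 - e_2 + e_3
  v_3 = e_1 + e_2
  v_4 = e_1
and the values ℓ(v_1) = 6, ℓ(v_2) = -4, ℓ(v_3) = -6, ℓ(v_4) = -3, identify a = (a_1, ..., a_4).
a = (-3, -3, -4, -1)

Write a = (a_1, ..., a_4) in the standard basis. For each basis vector v_i, ℓ(v_i) = <v_i, a> is a linear equation in the a_j's. Collect the n equations into a matrix system V a = ℓ, where row i of V is v_i (expressed in the standard basis). Since V is invertible (lower-triangular with 1s on the diagonal, up to permutation), solve by back-substitution:
  V =
[[-1, 0, -1, 1],
 [1, -1, 1, 0],
 [1, 1, 0, 0],
 [1, 0, 0, 0]]
  V a = (6, -4, -6, -3)
Solving gives a = (-3, -3, -4, -1).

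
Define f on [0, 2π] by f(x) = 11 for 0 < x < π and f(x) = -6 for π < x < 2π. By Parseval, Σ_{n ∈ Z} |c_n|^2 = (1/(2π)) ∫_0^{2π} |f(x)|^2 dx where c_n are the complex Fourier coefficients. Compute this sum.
Σ |c_n|^2 = 157/2

Parseval equates the L^2 energy of f (normalised by 1/(2π)) with the ℓ^2 sum of its Fourier coefficients: (1/(2π)) ∫_0^{2π} |f|^2 = Σ |c_n|^2.
Compute the left side: (1/(2π)) [∫_0^π 11^2 dx + ∫_π^{2π} (-6)^2 dx] = (1/(2π)) · (121π + 36π) = (121 + 36)/2 = 157/2.
So Σ_{n ∈ Z} |c_n|^2 = 157/2.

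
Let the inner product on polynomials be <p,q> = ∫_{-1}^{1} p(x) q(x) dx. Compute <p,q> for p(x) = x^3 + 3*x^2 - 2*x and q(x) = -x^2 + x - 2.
<p,q> = -92/15

Expand the product: p(x)·q(x) = -x^5 - 2*x^4 + 3*x^3 - 8*x^2 + 4*x.
∫_{-1}^{1} of each monomial x^k gives [2/(k+1) if k even, 0 if k odd]. Integrating term-by-term (or equivalently evaluating the antiderivative F(x) = -x^6/6 - 2*x^5/5 + 3*x^4/4 - 8*x^3/3 + 2*x^2 at the endpoints):
  F(1) − F(−1) = -29/60 − (113/20) = -92/15.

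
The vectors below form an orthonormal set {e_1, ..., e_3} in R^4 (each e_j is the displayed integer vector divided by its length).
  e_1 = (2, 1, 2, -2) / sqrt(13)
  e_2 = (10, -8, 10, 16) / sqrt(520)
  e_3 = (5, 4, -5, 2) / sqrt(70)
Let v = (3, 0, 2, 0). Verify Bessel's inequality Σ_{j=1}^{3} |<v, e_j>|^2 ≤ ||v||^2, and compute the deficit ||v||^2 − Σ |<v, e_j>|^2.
Σ |<v, e_j>|^2 = 90/7; ||v||^2 = 13; deficit = 1/7

Write each e_j = u_j / sqrt(<u_j, u_j>) where u_j is the displayed integer vector. Then <v, e_j> = <v, u_j> / sqrt(<u_j, u_j>), so |<v, e_j>|^2 = <v, u_j>^2 / <u_j, u_j>.
Coefficients: <v, e_1> = 10/sqrt(13), <v, e_2> = 50/sqrt(520), <v, e_3> = 5/sqrt(70).
Square and sum: Σ |<v, e_j>|^2 = 90/7.
Compute ||v||^2 = v·v = 13.
Deficit = 13 − 90/7 = 1/7 ≥ 0, confirming Bessel's inequality. (The deficit equals ||v − Σ <v,e_j> e_j||^2, the squared distance from v to span{e_j}.)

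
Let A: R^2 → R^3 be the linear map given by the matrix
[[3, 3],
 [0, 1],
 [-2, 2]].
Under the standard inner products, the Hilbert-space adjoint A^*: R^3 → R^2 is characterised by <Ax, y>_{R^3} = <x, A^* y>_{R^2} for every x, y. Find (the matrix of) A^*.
A^* = A^T =
[[3, 0, -2],
 [3, 1, 2]]

For real matrices with standard dot products, the defining identity <Ax, y> = <x, A^* y> gives (Ax)^T y = x^T (A^*) y, i.e. x^T A^T y = x^T (A^*) y. Since this holds for all x, y, we must have A^* = A^T. Therefore
A^* =
[[3, 0, -2],
 [3, 1, 2]].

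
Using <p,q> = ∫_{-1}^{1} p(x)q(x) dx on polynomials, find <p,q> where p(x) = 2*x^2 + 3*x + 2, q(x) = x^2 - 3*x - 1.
<p,q> = -46/5

Expand the product: p(x)·q(x) = 2*x^4 - 3*x^3 - 9*x^2 - 9*x - 2.
∫_{-1}^{1} of each monomial x^k gives [2/(k+1) if k even, 0 if k odd]. Integrating term-by-term (or equivalently evaluating the antiderivative F(x) = 2*x^5/5 - 3*x^4/4 - 3*x^3 - 9*x^2/2 - 2*x at the endpoints):
  F(1) − F(−1) = -197/20 − (-13/20) = -46/5.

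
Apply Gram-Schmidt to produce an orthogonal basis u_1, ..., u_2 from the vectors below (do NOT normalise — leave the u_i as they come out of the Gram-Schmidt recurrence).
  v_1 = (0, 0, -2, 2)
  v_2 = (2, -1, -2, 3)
Orthogonal basis:
  u_1 = (0, 0, -2, 2)
  u_2 = (2, -1, 1/2, 1/2)

Apply the Gram-Schmidt recurrence
  u_1 = v_1
  u_i = v_i − Σ_{j<i} ((v_i · u_j) / (u_j · u_j)) · u_j.

Step by step this gives:
  u_1 = (0, 0, -2, 2)
  u_2 = (2, -1, 1/2, 1/2)

Orthogonality check:
  u_2 · u_1 = 0 (should be 0)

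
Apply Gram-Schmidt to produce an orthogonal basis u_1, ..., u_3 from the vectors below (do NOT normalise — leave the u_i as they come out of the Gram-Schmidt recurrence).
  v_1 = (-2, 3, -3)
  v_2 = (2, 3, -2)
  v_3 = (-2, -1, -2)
Orthogonal basis:
  u_1 = (-2, 3, -3)
  u_2 = (3, 3/2, -1/2)
  u_3 = (84/253, -280/253, -336/253)

Apply the Gram-Schmidt recurrence
  u_1 = v_1
  u_i = v_i − Σ_{j<i} ((v_i · u_j) / (u_j · u_j)) · u_j.

Step by step this gives:
  u_1 = (-2, 3, -3)
  u_2 = (3, 3/2, -1/2)
  u_3 = (84/253, -280/253, -336/253)

Orthogonality check:
  u_2 · u_1 = 0 (should be 0)
  u_3 · u_1 = 0 (should be 0)
  u_3 · u_2 = 0 (should be 0)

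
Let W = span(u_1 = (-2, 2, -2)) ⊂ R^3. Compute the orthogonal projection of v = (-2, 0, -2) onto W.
proj_W(v) = (-4/3, 4/3, -4/3)

Set up U = [u_1 | ... | u_1] ∈ R^(3×1). The projector onto W = col(U) is P = U (U^T U)^(-1) U^T.
Compute U^T U =
  [12],
and U^T v = (8).
Solve U^T U · c = U^T v for the coefficients: c = (2/3). The projection is proj_W(v) = U c.
Check: (v - proj_W(v)) · u_1 = 0  (should be 0).
Result: proj_W(v) = (-4/3, 4/3, -4/3).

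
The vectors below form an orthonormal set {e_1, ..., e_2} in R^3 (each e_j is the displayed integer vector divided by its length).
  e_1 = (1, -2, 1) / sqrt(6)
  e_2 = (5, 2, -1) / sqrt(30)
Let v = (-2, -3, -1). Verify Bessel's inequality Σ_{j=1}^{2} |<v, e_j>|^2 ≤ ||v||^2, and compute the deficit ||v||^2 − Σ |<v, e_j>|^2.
Σ |<v, e_j>|^2 = 9; ||v||^2 = 14; deficit = 5

Write each e_j = u_j / sqrt(<u_j, u_j>) where u_j is the displayed integer vector. Then <v, e_j> = <v, u_j> / sqrt(<u_j, u_j>), so |<v, e_j>|^2 = <v, u_j>^2 / <u_j, u_j>.
Coefficients: <v, e_1> = 3/sqrt(6), <v, e_2> = -15/sqrt(30).
Square and sum: Σ |<v, e_j>|^2 = 9.
Compute ||v||^2 = v·v = 14.
Deficit = 14 − 9 = 5 ≥ 0, confirming Bessel's inequality. (The deficit equals ||v − Σ <v,e_j> e_j||^2, the squared distance from v to span{e_j}.)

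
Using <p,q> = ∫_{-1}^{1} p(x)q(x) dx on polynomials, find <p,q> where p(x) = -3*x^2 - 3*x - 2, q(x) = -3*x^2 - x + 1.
<p,q> = 18/5

Expand the product: p(x)·q(x) = 9*x^4 + 12*x^3 + 6*x^2 - x - 2.
∫_{-1}^{1} of each monomial x^k gives [2/(k+1) if k even, 0 if k odd]. Integrating term-by-term (or equivalently evaluating the antiderivative F(x) = 9*x^5/5 + 3*x^4 + 2*x^3 - x^2/2 - 2*x at the endpoints):
  F(1) − F(−1) = 43/10 − (7/10) = 18/5.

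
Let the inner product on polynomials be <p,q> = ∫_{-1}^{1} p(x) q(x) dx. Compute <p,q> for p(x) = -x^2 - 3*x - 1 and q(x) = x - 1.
<p,q> = 2/3

Expand the product: p(x)·q(x) = -x^3 - 2*x^2 + 2*x + 1.
∫_{-1}^{1} of each monomial x^k gives [2/(k+1) if k even, 0 if k odd]. Integrating term-by-term (or equivalently evaluating the antiderivative F(x) = -x^4/4 - 2*x^3/3 + x^2 + x at the endpoints):
  F(1) − F(−1) = 13/12 − (5/12) = 2/3.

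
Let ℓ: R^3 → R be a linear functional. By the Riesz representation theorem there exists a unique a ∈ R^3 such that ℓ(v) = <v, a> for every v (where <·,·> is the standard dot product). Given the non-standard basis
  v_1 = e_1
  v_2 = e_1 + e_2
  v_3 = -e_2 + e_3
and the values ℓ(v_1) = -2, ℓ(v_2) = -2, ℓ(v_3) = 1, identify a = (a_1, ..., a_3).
a = (-2, 0, 1)

Write a = (a_1, ..., a_3) in the standard basis. For each basis vector v_i, ℓ(v_i) = <v_i, a> is a linear equation in the a_j's. Collect the n equations into a matrix system V a = ℓ, where row i of V is v_i (expressed in the standard basis). Since V is invertible (lower-triangular with 1s on the diagonal, up to permutation), solve by back-substitution:
  V =
[[1, 0, 0],
 [1, 1, 0],
 [0, -1, 1]]
  V a = (-2, -2, 1)
Solving gives a = (-2, 0, 1).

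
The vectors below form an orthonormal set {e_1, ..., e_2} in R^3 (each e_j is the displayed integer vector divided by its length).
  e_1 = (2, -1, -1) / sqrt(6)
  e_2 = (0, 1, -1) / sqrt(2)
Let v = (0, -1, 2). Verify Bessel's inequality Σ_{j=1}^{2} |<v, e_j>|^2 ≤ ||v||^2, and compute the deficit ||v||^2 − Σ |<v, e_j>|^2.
Σ |<v, e_j>|^2 = 14/3; ||v||^2 = 5; deficit = 1/3

Write each e_j = u_j / sqrt(<u_j, u_j>) where u_j is the displayed integer vector. Then <v, e_j> = <v, u_j> / sqrt(<u_j, u_j>), so |<v, e_j>|^2 = <v, u_j>^2 / <u_j, u_j>.
Coefficients: <v, e_1> = -1/sqrt(6), <v, e_2> = -3/sqrt(2).
Square and sum: Σ |<v, e_j>|^2 = 14/3.
Compute ||v||^2 = v·v = 5.
Deficit = 5 − 14/3 = 1/3 ≥ 0, confirming Bessel's inequality. (The deficit equals ||v − Σ <v,e_j> e_j||^2, the squared distance from v to span{e_j}.)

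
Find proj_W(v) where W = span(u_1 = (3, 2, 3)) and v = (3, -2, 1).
proj_W(v) = (12/11, 8/11, 12/11)

Set up U = [u_1 | ... | u_1] ∈ R^(3×1). The projector onto W = col(U) is P = U (U^T U)^(-1) U^T.
Compute U^T U =
  [22],
and U^T v = (8).
Solve U^T U · c = U^T v for the coefficients: c = (4/11). The projection is proj_W(v) = U c.
Check: (v - proj_W(v)) · u_1 = 0  (should be 0).
Result: proj_W(v) = (12/11, 8/11, 12/11).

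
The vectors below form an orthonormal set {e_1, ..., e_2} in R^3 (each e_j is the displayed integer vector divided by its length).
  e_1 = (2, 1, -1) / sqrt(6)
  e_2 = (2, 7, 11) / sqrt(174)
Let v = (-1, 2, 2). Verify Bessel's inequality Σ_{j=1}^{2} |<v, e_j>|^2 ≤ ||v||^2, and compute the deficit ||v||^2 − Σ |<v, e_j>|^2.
Σ |<v, e_j>|^2 = 212/29; ||v||^2 = 9; deficit = 49/29

Write each e_j = u_j / sqrt(<u_j, u_j>) where u_j is the displayed integer vector. Then <v, e_j> = <v, u_j> / sqrt(<u_j, u_j>), so |<v, e_j>|^2 = <v, u_j>^2 / <u_j, u_j>.
Coefficients: <v, e_1> = -2/sqrt(6), <v, e_2> = 34/sqrt(174).
Square and sum: Σ |<v, e_j>|^2 = 212/29.
Compute ||v||^2 = v·v = 9.
Deficit = 9 − 212/29 = 49/29 ≥ 0, confirming Bessel's inequality. (The deficit equals ||v − Σ <v,e_j> e_j||^2, the squared distance from v to span{e_j}.)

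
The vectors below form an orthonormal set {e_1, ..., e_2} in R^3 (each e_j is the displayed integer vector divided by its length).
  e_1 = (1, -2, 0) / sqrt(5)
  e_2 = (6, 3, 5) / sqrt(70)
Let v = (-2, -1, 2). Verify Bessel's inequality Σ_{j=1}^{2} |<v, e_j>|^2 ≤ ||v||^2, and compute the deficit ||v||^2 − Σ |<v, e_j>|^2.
Σ |<v, e_j>|^2 = 5/14; ||v||^2 = 9; deficit = 121/14

Write each e_j = u_j / sqrt(<u_j, u_j>) where u_j is the displayed integer vector. Then <v, e_j> = <v, u_j> / sqrt(<u_j, u_j>), so |<v, e_j>|^2 = <v, u_j>^2 / <u_j, u_j>.
Coefficients: <v, e_1> = 0/sqrt(5), <v, e_2> = -5/sqrt(70).
Square and sum: Σ |<v, e_j>|^2 = 5/14.
Compute ||v||^2 = v·v = 9.
Deficit = 9 − 5/14 = 121/14 ≥ 0, confirming Bessel's inequality. (The deficit equals ||v − Σ <v,e_j> e_j||^2, the squared distance from v to span{e_j}.)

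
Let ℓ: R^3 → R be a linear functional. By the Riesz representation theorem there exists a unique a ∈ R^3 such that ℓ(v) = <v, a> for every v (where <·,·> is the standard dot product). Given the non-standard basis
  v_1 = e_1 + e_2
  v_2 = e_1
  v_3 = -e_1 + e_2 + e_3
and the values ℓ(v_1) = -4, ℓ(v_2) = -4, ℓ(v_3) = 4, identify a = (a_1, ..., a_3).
a = (-4, 0, 0)

Write a = (a_1, ..., a_3) in the standard basis. For each basis vector v_i, ℓ(v_i) = <v_i, a> is a linear equation in the a_j's. Collect the n equations into a matrix system V a = ℓ, where row i of V is v_i (expressed in the standard basis). Since V is invertible (lower-triangular with 1s on the diagonal, up to permutation), solve by back-substitution:
  V =
[[1, 1, 0],
 [1, 0, 0],
 [-1, 1, 1]]
  V a = (-4, -4, 4)
Solving gives a = (-4, 0, 0).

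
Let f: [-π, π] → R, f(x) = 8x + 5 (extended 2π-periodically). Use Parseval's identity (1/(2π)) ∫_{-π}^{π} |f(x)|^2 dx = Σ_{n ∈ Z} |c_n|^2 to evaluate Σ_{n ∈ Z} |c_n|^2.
Σ |c_n|^2 = 64π^2/3 + 25

Expand and integrate term by term over [-π, π]:
  ∫ (8x)^2 dx = 64·(2π^3/3); ∫ 2·8·(5)·x dx = 0 (odd integrand); ∫ 5^2 dx = 25·2π.
So (1/(2π)) ∫_{-π}^{π} (8x + 5)^2 dx = 64π^2/3 + 25 = 64π^2/3 + 25.
Parseval ⇒ Σ |c_n|^2 = 64π^2/3 + 25.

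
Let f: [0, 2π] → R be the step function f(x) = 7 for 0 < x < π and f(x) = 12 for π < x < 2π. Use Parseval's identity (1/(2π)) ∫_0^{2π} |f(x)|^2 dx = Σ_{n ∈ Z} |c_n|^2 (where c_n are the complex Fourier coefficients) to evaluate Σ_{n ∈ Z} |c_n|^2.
Σ |c_n|^2 = 193/2

Parseval equates the L^2 energy of f (normalised by 1/(2π)) with the ℓ^2 sum of its Fourier coefficients: (1/(2π)) ∫_0^{2π} |f|^2 = Σ |c_n|^2.
Compute the left side: (1/(2π)) [∫_0^π 7^2 dx + ∫_π^{2π} 12^2 dx] = (1/(2π)) · (49π + 144π) = (49 + 144)/2 = 193/2.
So Σ_{n ∈ Z} |c_n|^2 = 193/2.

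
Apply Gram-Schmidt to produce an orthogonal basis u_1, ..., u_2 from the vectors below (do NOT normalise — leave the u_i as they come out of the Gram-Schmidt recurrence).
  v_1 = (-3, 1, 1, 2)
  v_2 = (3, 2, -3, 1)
Orthogonal basis:
  u_1 = (-3, 1, 1, 2)
  u_2 = (7/5, 38/15, -37/15, 31/15)

Apply the Gram-Schmidt recurrence
  u_1 = v_1
  u_i = v_i − Σ_{j<i} ((v_i · u_j) / (u_j · u_j)) · u_j.

Step by step this gives:
  u_1 = (-3, 1, 1, 2)
  u_2 = (7/5, 38/15, -37/15, 31/15)

Orthogonality check:
  u_2 · u_1 = 0 (should be 0)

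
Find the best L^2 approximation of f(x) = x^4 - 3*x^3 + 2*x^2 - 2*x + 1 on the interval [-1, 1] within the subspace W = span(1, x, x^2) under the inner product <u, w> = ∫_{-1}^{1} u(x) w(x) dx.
g(x) = 20*x^2/7 - 19*x/5 + 32/35

The best approximation g ∈ W is the orthogonal projection of f onto W. Writing g = a_0 + a_1 x + a_2 x^2, the coefficients solve the normal equations G · a = b where
  G_{ij} = <φ_i, φ_j> and b_i = <f, φ_i>, with φ_0 = 1, φ_1 = x, φ_2 = x^2.
G =
  [2, 0, 2/3]
  [0, 2/3, 0]
  [2/3, 0, 2/5],
b = (56/15, -38/15, 184/105).
Solving gives a_0 = 32/35, a_1 = -19/5, a_2 = 20/7, so
  g(x) = 20*x^2/7 - 19*x/5 + 32/35.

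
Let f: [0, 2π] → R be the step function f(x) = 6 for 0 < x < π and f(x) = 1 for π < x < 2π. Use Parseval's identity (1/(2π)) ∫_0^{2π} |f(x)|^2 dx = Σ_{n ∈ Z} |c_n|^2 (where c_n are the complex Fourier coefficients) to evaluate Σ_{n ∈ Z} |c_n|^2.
Σ |c_n|^2 = 37/2

Parseval equates the L^2 energy of f (normalised by 1/(2π)) with the ℓ^2 sum of its Fourier coefficients: (1/(2π)) ∫_0^{2π} |f|^2 = Σ |c_n|^2.
Compute the left side: (1/(2π)) [∫_0^π 6^2 dx + ∫_π^{2π} 1^2 dx] = (1/(2π)) · (36π + 1π) = (36 + 1)/2 = 37/2.
So Σ_{n ∈ Z} |c_n|^2 = 37/2.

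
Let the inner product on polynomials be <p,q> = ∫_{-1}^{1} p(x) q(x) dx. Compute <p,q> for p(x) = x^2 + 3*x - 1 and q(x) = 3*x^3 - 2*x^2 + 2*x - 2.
<p,q> = 54/5

Expand the product: p(x)·q(x) = 3*x^5 + 7*x^4 - 7*x^3 + 6*x^2 - 8*x + 2.
∫_{-1}^{1} of each monomial x^k gives [2/(k+1) if k even, 0 if k odd]. Integrating term-by-term (or equivalently evaluating the antiderivative F(x) = x^6/2 + 7*x^5/5 - 7*x^4/4 + 2*x^3 - 4*x^2 + 2*x at the endpoints):
  F(1) − F(−1) = 3/20 − (-213/20) = 54/5.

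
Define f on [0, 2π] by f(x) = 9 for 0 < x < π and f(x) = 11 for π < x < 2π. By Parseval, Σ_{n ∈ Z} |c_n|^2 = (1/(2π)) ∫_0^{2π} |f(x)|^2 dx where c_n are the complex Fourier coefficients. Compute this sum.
Σ |c_n|^2 = 101

Parseval equates the L^2 energy of f (normalised by 1/(2π)) with the ℓ^2 sum of its Fourier coefficients: (1/(2π)) ∫_0^{2π} |f|^2 = Σ |c_n|^2.
Compute the left side: (1/(2π)) [∫_0^π 9^2 dx + ∫_π^{2π} 11^2 dx] = (1/(2π)) · (81π + 121π) = (81 + 121)/2 = 101.
So Σ_{n ∈ Z} |c_n|^2 = 101.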